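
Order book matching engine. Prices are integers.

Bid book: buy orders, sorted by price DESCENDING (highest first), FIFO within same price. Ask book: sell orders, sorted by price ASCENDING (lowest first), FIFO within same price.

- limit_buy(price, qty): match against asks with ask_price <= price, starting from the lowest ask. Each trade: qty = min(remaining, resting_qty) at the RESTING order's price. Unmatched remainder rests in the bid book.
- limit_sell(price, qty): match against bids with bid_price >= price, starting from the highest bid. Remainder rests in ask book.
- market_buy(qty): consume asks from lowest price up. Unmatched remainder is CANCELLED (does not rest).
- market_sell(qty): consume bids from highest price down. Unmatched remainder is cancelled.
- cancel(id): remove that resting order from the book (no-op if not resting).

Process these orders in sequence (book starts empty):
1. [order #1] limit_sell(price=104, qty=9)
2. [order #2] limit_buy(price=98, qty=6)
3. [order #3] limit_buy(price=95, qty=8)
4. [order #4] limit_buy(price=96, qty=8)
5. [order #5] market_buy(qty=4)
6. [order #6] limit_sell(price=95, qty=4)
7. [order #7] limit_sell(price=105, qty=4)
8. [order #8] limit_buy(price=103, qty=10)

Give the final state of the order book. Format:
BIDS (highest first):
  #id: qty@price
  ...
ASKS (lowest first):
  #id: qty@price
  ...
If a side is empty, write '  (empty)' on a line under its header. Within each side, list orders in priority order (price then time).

After op 1 [order #1] limit_sell(price=104, qty=9): fills=none; bids=[-] asks=[#1:9@104]
After op 2 [order #2] limit_buy(price=98, qty=6): fills=none; bids=[#2:6@98] asks=[#1:9@104]
After op 3 [order #3] limit_buy(price=95, qty=8): fills=none; bids=[#2:6@98 #3:8@95] asks=[#1:9@104]
After op 4 [order #4] limit_buy(price=96, qty=8): fills=none; bids=[#2:6@98 #4:8@96 #3:8@95] asks=[#1:9@104]
After op 5 [order #5] market_buy(qty=4): fills=#5x#1:4@104; bids=[#2:6@98 #4:8@96 #3:8@95] asks=[#1:5@104]
After op 6 [order #6] limit_sell(price=95, qty=4): fills=#2x#6:4@98; bids=[#2:2@98 #4:8@96 #3:8@95] asks=[#1:5@104]
After op 7 [order #7] limit_sell(price=105, qty=4): fills=none; bids=[#2:2@98 #4:8@96 #3:8@95] asks=[#1:5@104 #7:4@105]
After op 8 [order #8] limit_buy(price=103, qty=10): fills=none; bids=[#8:10@103 #2:2@98 #4:8@96 #3:8@95] asks=[#1:5@104 #7:4@105]

Answer: BIDS (highest first):
  #8: 10@103
  #2: 2@98
  #4: 8@96
  #3: 8@95
ASKS (lowest first):
  #1: 5@104
  #7: 4@105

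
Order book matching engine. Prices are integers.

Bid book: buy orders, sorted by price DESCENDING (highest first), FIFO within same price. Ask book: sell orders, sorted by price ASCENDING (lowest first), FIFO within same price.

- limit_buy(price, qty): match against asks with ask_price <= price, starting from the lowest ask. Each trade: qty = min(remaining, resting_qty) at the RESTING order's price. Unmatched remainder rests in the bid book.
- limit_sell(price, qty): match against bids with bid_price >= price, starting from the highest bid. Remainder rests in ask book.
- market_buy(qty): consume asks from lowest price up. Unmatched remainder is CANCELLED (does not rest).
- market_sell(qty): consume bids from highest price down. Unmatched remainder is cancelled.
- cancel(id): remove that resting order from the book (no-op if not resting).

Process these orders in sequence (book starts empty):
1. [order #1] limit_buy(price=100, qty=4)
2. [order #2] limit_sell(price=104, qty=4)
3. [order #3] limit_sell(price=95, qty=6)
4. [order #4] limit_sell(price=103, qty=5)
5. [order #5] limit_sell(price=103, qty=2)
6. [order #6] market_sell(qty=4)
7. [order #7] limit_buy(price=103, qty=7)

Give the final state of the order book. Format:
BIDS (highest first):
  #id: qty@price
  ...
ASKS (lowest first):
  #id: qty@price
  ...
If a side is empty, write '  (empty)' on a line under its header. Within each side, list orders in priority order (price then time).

After op 1 [order #1] limit_buy(price=100, qty=4): fills=none; bids=[#1:4@100] asks=[-]
After op 2 [order #2] limit_sell(price=104, qty=4): fills=none; bids=[#1:4@100] asks=[#2:4@104]
After op 3 [order #3] limit_sell(price=95, qty=6): fills=#1x#3:4@100; bids=[-] asks=[#3:2@95 #2:4@104]
After op 4 [order #4] limit_sell(price=103, qty=5): fills=none; bids=[-] asks=[#3:2@95 #4:5@103 #2:4@104]
After op 5 [order #5] limit_sell(price=103, qty=2): fills=none; bids=[-] asks=[#3:2@95 #4:5@103 #5:2@103 #2:4@104]
After op 6 [order #6] market_sell(qty=4): fills=none; bids=[-] asks=[#3:2@95 #4:5@103 #5:2@103 #2:4@104]
After op 7 [order #7] limit_buy(price=103, qty=7): fills=#7x#3:2@95 #7x#4:5@103; bids=[-] asks=[#5:2@103 #2:4@104]

Answer: BIDS (highest first):
  (empty)
ASKS (lowest first):
  #5: 2@103
  #2: 4@104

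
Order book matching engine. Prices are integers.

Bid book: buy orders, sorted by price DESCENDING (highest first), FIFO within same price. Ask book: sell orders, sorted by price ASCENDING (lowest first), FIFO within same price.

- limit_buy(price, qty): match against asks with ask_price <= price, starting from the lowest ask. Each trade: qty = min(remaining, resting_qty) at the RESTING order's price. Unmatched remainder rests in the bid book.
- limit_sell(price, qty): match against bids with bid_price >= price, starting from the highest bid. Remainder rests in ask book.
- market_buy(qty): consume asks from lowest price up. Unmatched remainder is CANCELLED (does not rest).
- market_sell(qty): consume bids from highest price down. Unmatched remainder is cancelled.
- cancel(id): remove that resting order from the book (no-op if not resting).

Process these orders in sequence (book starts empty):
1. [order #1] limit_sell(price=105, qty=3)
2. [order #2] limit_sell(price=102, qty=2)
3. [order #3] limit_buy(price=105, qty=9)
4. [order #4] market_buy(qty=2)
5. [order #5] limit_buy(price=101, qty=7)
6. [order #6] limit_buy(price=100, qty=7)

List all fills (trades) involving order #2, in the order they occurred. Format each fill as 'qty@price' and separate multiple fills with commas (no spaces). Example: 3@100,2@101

Answer: 2@102

Derivation:
After op 1 [order #1] limit_sell(price=105, qty=3): fills=none; bids=[-] asks=[#1:3@105]
After op 2 [order #2] limit_sell(price=102, qty=2): fills=none; bids=[-] asks=[#2:2@102 #1:3@105]
After op 3 [order #3] limit_buy(price=105, qty=9): fills=#3x#2:2@102 #3x#1:3@105; bids=[#3:4@105] asks=[-]
After op 4 [order #4] market_buy(qty=2): fills=none; bids=[#3:4@105] asks=[-]
After op 5 [order #5] limit_buy(price=101, qty=7): fills=none; bids=[#3:4@105 #5:7@101] asks=[-]
After op 6 [order #6] limit_buy(price=100, qty=7): fills=none; bids=[#3:4@105 #5:7@101 #6:7@100] asks=[-]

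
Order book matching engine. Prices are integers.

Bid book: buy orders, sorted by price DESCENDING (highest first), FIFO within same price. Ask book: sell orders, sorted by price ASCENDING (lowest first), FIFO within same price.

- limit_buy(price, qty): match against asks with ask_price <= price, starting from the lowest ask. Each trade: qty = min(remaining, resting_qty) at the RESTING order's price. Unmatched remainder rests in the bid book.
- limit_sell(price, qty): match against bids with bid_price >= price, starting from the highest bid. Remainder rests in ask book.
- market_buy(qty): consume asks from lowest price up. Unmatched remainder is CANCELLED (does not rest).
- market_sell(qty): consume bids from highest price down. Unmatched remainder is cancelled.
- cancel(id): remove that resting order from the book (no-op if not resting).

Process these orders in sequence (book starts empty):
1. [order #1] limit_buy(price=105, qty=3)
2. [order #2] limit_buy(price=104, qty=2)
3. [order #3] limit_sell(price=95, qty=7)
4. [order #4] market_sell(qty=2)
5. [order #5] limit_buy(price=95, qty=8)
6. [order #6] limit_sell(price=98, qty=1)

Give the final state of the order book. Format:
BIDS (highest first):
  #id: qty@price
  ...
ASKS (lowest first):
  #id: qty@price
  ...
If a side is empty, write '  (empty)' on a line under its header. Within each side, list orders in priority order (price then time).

After op 1 [order #1] limit_buy(price=105, qty=3): fills=none; bids=[#1:3@105] asks=[-]
After op 2 [order #2] limit_buy(price=104, qty=2): fills=none; bids=[#1:3@105 #2:2@104] asks=[-]
After op 3 [order #3] limit_sell(price=95, qty=7): fills=#1x#3:3@105 #2x#3:2@104; bids=[-] asks=[#3:2@95]
After op 4 [order #4] market_sell(qty=2): fills=none; bids=[-] asks=[#3:2@95]
After op 5 [order #5] limit_buy(price=95, qty=8): fills=#5x#3:2@95; bids=[#5:6@95] asks=[-]
After op 6 [order #6] limit_sell(price=98, qty=1): fills=none; bids=[#5:6@95] asks=[#6:1@98]

Answer: BIDS (highest first):
  #5: 6@95
ASKS (lowest first):
  #6: 1@98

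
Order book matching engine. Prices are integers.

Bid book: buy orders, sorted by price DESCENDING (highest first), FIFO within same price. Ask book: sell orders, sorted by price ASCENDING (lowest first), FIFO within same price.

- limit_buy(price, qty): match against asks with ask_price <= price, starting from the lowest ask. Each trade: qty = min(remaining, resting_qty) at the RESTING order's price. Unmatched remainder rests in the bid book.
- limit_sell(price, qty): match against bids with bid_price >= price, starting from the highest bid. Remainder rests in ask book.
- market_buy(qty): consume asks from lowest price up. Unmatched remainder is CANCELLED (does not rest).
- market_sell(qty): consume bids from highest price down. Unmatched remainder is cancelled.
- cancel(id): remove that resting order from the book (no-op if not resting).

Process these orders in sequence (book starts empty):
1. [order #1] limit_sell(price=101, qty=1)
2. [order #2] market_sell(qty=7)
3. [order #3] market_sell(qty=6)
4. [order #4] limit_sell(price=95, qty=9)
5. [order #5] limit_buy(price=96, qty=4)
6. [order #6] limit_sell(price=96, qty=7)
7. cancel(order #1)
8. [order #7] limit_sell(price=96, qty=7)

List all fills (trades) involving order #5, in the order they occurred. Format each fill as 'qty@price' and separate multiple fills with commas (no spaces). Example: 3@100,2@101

Answer: 4@95

Derivation:
After op 1 [order #1] limit_sell(price=101, qty=1): fills=none; bids=[-] asks=[#1:1@101]
After op 2 [order #2] market_sell(qty=7): fills=none; bids=[-] asks=[#1:1@101]
After op 3 [order #3] market_sell(qty=6): fills=none; bids=[-] asks=[#1:1@101]
After op 4 [order #4] limit_sell(price=95, qty=9): fills=none; bids=[-] asks=[#4:9@95 #1:1@101]
After op 5 [order #5] limit_buy(price=96, qty=4): fills=#5x#4:4@95; bids=[-] asks=[#4:5@95 #1:1@101]
After op 6 [order #6] limit_sell(price=96, qty=7): fills=none; bids=[-] asks=[#4:5@95 #6:7@96 #1:1@101]
After op 7 cancel(order #1): fills=none; bids=[-] asks=[#4:5@95 #6:7@96]
After op 8 [order #7] limit_sell(price=96, qty=7): fills=none; bids=[-] asks=[#4:5@95 #6:7@96 #7:7@96]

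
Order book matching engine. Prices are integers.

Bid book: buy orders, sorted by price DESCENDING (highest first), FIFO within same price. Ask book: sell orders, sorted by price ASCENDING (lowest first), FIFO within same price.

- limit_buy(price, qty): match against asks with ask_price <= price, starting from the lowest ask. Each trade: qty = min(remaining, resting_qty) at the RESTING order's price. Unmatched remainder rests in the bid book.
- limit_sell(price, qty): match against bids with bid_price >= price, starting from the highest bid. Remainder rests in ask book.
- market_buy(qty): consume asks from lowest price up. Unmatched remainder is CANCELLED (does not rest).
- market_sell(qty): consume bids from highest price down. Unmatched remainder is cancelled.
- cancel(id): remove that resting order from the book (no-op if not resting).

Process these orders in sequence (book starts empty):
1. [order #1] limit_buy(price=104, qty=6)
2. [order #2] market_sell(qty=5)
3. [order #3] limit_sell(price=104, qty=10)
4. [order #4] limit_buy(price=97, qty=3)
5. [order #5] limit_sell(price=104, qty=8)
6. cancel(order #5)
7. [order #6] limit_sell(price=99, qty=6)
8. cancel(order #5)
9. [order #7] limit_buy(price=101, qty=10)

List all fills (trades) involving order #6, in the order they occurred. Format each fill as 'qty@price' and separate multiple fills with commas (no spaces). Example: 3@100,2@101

Answer: 6@99

Derivation:
After op 1 [order #1] limit_buy(price=104, qty=6): fills=none; bids=[#1:6@104] asks=[-]
After op 2 [order #2] market_sell(qty=5): fills=#1x#2:5@104; bids=[#1:1@104] asks=[-]
After op 3 [order #3] limit_sell(price=104, qty=10): fills=#1x#3:1@104; bids=[-] asks=[#3:9@104]
After op 4 [order #4] limit_buy(price=97, qty=3): fills=none; bids=[#4:3@97] asks=[#3:9@104]
After op 5 [order #5] limit_sell(price=104, qty=8): fills=none; bids=[#4:3@97] asks=[#3:9@104 #5:8@104]
After op 6 cancel(order #5): fills=none; bids=[#4:3@97] asks=[#3:9@104]
After op 7 [order #6] limit_sell(price=99, qty=6): fills=none; bids=[#4:3@97] asks=[#6:6@99 #3:9@104]
After op 8 cancel(order #5): fills=none; bids=[#4:3@97] asks=[#6:6@99 #3:9@104]
After op 9 [order #7] limit_buy(price=101, qty=10): fills=#7x#6:6@99; bids=[#7:4@101 #4:3@97] asks=[#3:9@104]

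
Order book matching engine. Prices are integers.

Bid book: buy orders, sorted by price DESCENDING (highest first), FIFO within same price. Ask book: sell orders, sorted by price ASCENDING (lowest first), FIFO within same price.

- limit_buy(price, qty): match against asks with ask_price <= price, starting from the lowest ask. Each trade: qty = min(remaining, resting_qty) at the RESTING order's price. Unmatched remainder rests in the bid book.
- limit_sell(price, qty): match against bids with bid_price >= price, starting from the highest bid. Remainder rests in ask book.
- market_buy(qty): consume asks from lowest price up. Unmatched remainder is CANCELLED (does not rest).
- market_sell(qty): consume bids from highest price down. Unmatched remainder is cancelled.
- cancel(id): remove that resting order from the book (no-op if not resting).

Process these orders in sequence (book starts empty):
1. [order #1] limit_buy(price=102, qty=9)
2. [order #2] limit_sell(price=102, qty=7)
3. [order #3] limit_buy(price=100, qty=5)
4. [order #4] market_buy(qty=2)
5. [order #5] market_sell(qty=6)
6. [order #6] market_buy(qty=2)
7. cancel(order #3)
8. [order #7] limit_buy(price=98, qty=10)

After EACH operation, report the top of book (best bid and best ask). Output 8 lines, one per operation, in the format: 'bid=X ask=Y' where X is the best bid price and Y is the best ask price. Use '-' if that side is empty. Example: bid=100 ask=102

After op 1 [order #1] limit_buy(price=102, qty=9): fills=none; bids=[#1:9@102] asks=[-]
After op 2 [order #2] limit_sell(price=102, qty=7): fills=#1x#2:7@102; bids=[#1:2@102] asks=[-]
After op 3 [order #3] limit_buy(price=100, qty=5): fills=none; bids=[#1:2@102 #3:5@100] asks=[-]
After op 4 [order #4] market_buy(qty=2): fills=none; bids=[#1:2@102 #3:5@100] asks=[-]
After op 5 [order #5] market_sell(qty=6): fills=#1x#5:2@102 #3x#5:4@100; bids=[#3:1@100] asks=[-]
After op 6 [order #6] market_buy(qty=2): fills=none; bids=[#3:1@100] asks=[-]
After op 7 cancel(order #3): fills=none; bids=[-] asks=[-]
After op 8 [order #7] limit_buy(price=98, qty=10): fills=none; bids=[#7:10@98] asks=[-]

Answer: bid=102 ask=-
bid=102 ask=-
bid=102 ask=-
bid=102 ask=-
bid=100 ask=-
bid=100 ask=-
bid=- ask=-
bid=98 ask=-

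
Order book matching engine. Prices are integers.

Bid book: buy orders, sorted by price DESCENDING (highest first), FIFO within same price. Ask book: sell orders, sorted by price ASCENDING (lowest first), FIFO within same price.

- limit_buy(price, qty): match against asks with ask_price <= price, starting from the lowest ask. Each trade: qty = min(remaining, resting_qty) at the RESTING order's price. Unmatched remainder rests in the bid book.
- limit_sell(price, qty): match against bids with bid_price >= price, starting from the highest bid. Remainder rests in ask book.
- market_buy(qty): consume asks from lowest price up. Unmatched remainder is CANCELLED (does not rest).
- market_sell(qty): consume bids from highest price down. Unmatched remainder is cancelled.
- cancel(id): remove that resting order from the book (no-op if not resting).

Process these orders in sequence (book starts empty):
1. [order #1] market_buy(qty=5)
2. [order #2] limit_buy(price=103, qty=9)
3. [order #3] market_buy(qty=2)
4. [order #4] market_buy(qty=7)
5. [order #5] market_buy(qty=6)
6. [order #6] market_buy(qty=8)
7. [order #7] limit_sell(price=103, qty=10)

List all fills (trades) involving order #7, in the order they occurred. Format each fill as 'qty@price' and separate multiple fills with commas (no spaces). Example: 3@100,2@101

After op 1 [order #1] market_buy(qty=5): fills=none; bids=[-] asks=[-]
After op 2 [order #2] limit_buy(price=103, qty=9): fills=none; bids=[#2:9@103] asks=[-]
After op 3 [order #3] market_buy(qty=2): fills=none; bids=[#2:9@103] asks=[-]
After op 4 [order #4] market_buy(qty=7): fills=none; bids=[#2:9@103] asks=[-]
After op 5 [order #5] market_buy(qty=6): fills=none; bids=[#2:9@103] asks=[-]
After op 6 [order #6] market_buy(qty=8): fills=none; bids=[#2:9@103] asks=[-]
After op 7 [order #7] limit_sell(price=103, qty=10): fills=#2x#7:9@103; bids=[-] asks=[#7:1@103]

Answer: 9@103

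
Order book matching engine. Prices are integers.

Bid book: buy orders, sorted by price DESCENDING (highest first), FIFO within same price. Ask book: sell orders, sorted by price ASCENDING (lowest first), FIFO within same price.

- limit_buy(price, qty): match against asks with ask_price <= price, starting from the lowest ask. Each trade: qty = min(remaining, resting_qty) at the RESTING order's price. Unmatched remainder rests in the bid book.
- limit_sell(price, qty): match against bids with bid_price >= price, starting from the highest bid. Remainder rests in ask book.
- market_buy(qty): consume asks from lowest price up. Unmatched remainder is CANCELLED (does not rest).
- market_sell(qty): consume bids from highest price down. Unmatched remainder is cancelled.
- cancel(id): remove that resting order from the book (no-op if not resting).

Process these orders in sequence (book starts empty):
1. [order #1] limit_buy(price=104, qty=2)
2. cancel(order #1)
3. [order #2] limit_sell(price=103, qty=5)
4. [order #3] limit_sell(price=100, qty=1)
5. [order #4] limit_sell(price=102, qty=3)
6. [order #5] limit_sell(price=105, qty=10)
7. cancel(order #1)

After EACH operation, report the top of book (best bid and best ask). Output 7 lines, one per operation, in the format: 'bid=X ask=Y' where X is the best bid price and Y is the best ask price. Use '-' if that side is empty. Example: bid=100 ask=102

Answer: bid=104 ask=-
bid=- ask=-
bid=- ask=103
bid=- ask=100
bid=- ask=100
bid=- ask=100
bid=- ask=100

Derivation:
After op 1 [order #1] limit_buy(price=104, qty=2): fills=none; bids=[#1:2@104] asks=[-]
After op 2 cancel(order #1): fills=none; bids=[-] asks=[-]
After op 3 [order #2] limit_sell(price=103, qty=5): fills=none; bids=[-] asks=[#2:5@103]
After op 4 [order #3] limit_sell(price=100, qty=1): fills=none; bids=[-] asks=[#3:1@100 #2:5@103]
After op 5 [order #4] limit_sell(price=102, qty=3): fills=none; bids=[-] asks=[#3:1@100 #4:3@102 #2:5@103]
After op 6 [order #5] limit_sell(price=105, qty=10): fills=none; bids=[-] asks=[#3:1@100 #4:3@102 #2:5@103 #5:10@105]
After op 7 cancel(order #1): fills=none; bids=[-] asks=[#3:1@100 #4:3@102 #2:5@103 #5:10@105]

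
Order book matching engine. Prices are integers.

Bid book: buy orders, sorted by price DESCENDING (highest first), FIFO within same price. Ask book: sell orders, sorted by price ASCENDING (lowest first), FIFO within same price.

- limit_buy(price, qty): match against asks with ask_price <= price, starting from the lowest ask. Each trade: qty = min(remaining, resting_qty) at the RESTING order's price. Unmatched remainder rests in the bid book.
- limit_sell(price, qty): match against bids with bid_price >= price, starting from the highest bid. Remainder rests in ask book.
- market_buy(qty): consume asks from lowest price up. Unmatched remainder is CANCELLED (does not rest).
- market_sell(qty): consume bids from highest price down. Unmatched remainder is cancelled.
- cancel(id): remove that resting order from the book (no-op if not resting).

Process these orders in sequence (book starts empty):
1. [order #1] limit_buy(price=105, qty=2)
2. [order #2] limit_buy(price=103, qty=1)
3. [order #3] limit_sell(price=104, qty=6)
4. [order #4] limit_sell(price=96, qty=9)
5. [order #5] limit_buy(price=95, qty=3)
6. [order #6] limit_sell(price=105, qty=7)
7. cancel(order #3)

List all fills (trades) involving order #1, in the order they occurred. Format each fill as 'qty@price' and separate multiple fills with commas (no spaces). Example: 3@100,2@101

Answer: 2@105

Derivation:
After op 1 [order #1] limit_buy(price=105, qty=2): fills=none; bids=[#1:2@105] asks=[-]
After op 2 [order #2] limit_buy(price=103, qty=1): fills=none; bids=[#1:2@105 #2:1@103] asks=[-]
After op 3 [order #3] limit_sell(price=104, qty=6): fills=#1x#3:2@105; bids=[#2:1@103] asks=[#3:4@104]
After op 4 [order #4] limit_sell(price=96, qty=9): fills=#2x#4:1@103; bids=[-] asks=[#4:8@96 #3:4@104]
After op 5 [order #5] limit_buy(price=95, qty=3): fills=none; bids=[#5:3@95] asks=[#4:8@96 #3:4@104]
After op 6 [order #6] limit_sell(price=105, qty=7): fills=none; bids=[#5:3@95] asks=[#4:8@96 #3:4@104 #6:7@105]
After op 7 cancel(order #3): fills=none; bids=[#5:3@95] asks=[#4:8@96 #6:7@105]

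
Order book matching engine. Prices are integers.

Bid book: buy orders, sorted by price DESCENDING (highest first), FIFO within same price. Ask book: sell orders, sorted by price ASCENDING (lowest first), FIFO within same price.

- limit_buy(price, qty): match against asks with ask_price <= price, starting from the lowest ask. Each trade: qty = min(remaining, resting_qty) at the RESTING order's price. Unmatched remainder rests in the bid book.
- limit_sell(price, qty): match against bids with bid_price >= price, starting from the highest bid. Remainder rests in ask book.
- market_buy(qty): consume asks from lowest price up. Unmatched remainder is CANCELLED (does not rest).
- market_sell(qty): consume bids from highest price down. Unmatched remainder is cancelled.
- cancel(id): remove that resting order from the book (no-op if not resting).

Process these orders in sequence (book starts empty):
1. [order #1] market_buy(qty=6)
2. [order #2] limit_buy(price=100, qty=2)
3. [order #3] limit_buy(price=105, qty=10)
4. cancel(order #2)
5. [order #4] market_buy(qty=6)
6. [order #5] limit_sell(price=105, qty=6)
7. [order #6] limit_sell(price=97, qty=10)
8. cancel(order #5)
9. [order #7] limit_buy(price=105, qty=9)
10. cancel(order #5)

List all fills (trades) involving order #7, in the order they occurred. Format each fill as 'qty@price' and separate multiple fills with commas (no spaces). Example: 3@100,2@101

After op 1 [order #1] market_buy(qty=6): fills=none; bids=[-] asks=[-]
After op 2 [order #2] limit_buy(price=100, qty=2): fills=none; bids=[#2:2@100] asks=[-]
After op 3 [order #3] limit_buy(price=105, qty=10): fills=none; bids=[#3:10@105 #2:2@100] asks=[-]
After op 4 cancel(order #2): fills=none; bids=[#3:10@105] asks=[-]
After op 5 [order #4] market_buy(qty=6): fills=none; bids=[#3:10@105] asks=[-]
After op 6 [order #5] limit_sell(price=105, qty=6): fills=#3x#5:6@105; bids=[#3:4@105] asks=[-]
After op 7 [order #6] limit_sell(price=97, qty=10): fills=#3x#6:4@105; bids=[-] asks=[#6:6@97]
After op 8 cancel(order #5): fills=none; bids=[-] asks=[#6:6@97]
After op 9 [order #7] limit_buy(price=105, qty=9): fills=#7x#6:6@97; bids=[#7:3@105] asks=[-]
After op 10 cancel(order #5): fills=none; bids=[#7:3@105] asks=[-]

Answer: 6@97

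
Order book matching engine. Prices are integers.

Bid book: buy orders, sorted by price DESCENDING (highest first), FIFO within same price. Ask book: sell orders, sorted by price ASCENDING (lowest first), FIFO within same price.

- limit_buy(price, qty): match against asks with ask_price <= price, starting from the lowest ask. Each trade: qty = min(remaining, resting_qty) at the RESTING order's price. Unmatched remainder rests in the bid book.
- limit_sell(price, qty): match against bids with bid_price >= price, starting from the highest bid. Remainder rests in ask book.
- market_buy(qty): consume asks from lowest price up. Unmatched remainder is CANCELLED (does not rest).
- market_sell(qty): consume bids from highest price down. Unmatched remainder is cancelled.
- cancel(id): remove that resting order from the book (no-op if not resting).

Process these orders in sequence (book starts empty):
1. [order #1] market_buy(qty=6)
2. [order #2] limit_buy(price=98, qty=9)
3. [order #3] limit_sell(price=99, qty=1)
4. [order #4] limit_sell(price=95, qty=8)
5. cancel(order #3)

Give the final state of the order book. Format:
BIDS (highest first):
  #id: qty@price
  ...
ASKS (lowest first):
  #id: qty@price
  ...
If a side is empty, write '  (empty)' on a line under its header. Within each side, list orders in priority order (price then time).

After op 1 [order #1] market_buy(qty=6): fills=none; bids=[-] asks=[-]
After op 2 [order #2] limit_buy(price=98, qty=9): fills=none; bids=[#2:9@98] asks=[-]
After op 3 [order #3] limit_sell(price=99, qty=1): fills=none; bids=[#2:9@98] asks=[#3:1@99]
After op 4 [order #4] limit_sell(price=95, qty=8): fills=#2x#4:8@98; bids=[#2:1@98] asks=[#3:1@99]
After op 5 cancel(order #3): fills=none; bids=[#2:1@98] asks=[-]

Answer: BIDS (highest first):
  #2: 1@98
ASKS (lowest first):
  (empty)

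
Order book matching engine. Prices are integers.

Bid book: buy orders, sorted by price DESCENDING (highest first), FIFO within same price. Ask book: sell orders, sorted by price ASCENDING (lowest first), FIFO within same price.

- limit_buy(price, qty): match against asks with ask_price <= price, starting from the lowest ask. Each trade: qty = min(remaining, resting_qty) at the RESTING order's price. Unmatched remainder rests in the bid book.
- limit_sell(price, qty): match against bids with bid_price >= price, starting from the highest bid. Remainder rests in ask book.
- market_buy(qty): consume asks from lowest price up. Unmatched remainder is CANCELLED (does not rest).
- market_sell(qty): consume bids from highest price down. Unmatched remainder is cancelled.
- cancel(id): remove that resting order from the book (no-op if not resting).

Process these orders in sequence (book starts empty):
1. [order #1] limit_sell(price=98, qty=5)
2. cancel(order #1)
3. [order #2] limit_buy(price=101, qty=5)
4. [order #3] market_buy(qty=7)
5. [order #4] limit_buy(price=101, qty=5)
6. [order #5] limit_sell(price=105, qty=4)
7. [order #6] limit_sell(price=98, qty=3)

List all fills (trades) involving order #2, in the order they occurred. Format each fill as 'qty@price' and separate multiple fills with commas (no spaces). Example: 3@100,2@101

Answer: 3@101

Derivation:
After op 1 [order #1] limit_sell(price=98, qty=5): fills=none; bids=[-] asks=[#1:5@98]
After op 2 cancel(order #1): fills=none; bids=[-] asks=[-]
After op 3 [order #2] limit_buy(price=101, qty=5): fills=none; bids=[#2:5@101] asks=[-]
After op 4 [order #3] market_buy(qty=7): fills=none; bids=[#2:5@101] asks=[-]
After op 5 [order #4] limit_buy(price=101, qty=5): fills=none; bids=[#2:5@101 #4:5@101] asks=[-]
After op 6 [order #5] limit_sell(price=105, qty=4): fills=none; bids=[#2:5@101 #4:5@101] asks=[#5:4@105]
After op 7 [order #6] limit_sell(price=98, qty=3): fills=#2x#6:3@101; bids=[#2:2@101 #4:5@101] asks=[#5:4@105]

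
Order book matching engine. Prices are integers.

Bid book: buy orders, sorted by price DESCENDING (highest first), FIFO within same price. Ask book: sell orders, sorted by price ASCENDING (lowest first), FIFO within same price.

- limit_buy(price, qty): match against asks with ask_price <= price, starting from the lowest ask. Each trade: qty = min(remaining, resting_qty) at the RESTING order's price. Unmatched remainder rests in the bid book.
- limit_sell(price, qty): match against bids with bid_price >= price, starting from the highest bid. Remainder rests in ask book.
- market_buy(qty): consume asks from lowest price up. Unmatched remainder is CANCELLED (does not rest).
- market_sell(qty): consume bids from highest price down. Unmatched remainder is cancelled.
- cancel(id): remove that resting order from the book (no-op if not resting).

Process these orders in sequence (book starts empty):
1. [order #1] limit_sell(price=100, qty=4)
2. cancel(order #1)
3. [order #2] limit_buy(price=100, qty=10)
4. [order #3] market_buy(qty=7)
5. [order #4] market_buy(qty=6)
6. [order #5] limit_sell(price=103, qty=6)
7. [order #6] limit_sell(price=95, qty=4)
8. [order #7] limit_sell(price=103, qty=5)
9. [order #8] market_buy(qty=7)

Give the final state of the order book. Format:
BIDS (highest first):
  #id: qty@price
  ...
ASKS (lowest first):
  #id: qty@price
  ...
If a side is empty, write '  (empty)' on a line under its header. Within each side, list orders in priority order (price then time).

After op 1 [order #1] limit_sell(price=100, qty=4): fills=none; bids=[-] asks=[#1:4@100]
After op 2 cancel(order #1): fills=none; bids=[-] asks=[-]
After op 3 [order #2] limit_buy(price=100, qty=10): fills=none; bids=[#2:10@100] asks=[-]
After op 4 [order #3] market_buy(qty=7): fills=none; bids=[#2:10@100] asks=[-]
After op 5 [order #4] market_buy(qty=6): fills=none; bids=[#2:10@100] asks=[-]
After op 6 [order #5] limit_sell(price=103, qty=6): fills=none; bids=[#2:10@100] asks=[#5:6@103]
After op 7 [order #6] limit_sell(price=95, qty=4): fills=#2x#6:4@100; bids=[#2:6@100] asks=[#5:6@103]
After op 8 [order #7] limit_sell(price=103, qty=5): fills=none; bids=[#2:6@100] asks=[#5:6@103 #7:5@103]
After op 9 [order #8] market_buy(qty=7): fills=#8x#5:6@103 #8x#7:1@103; bids=[#2:6@100] asks=[#7:4@103]

Answer: BIDS (highest first):
  #2: 6@100
ASKS (lowest first):
  #7: 4@103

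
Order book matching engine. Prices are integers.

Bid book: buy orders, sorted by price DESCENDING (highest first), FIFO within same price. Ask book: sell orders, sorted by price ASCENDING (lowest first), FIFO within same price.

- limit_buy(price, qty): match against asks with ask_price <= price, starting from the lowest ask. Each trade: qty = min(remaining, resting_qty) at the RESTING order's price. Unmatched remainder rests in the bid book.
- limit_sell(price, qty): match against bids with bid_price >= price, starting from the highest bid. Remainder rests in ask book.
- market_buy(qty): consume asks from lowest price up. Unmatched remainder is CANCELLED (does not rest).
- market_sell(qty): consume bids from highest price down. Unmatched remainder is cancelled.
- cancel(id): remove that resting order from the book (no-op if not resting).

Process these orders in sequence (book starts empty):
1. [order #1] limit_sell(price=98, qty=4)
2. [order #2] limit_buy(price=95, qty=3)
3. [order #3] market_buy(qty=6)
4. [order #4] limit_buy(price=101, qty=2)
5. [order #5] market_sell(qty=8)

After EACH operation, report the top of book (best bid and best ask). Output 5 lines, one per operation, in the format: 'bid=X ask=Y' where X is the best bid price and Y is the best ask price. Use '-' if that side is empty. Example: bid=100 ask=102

After op 1 [order #1] limit_sell(price=98, qty=4): fills=none; bids=[-] asks=[#1:4@98]
After op 2 [order #2] limit_buy(price=95, qty=3): fills=none; bids=[#2:3@95] asks=[#1:4@98]
After op 3 [order #3] market_buy(qty=6): fills=#3x#1:4@98; bids=[#2:3@95] asks=[-]
After op 4 [order #4] limit_buy(price=101, qty=2): fills=none; bids=[#4:2@101 #2:3@95] asks=[-]
After op 5 [order #5] market_sell(qty=8): fills=#4x#5:2@101 #2x#5:3@95; bids=[-] asks=[-]

Answer: bid=- ask=98
bid=95 ask=98
bid=95 ask=-
bid=101 ask=-
bid=- ask=-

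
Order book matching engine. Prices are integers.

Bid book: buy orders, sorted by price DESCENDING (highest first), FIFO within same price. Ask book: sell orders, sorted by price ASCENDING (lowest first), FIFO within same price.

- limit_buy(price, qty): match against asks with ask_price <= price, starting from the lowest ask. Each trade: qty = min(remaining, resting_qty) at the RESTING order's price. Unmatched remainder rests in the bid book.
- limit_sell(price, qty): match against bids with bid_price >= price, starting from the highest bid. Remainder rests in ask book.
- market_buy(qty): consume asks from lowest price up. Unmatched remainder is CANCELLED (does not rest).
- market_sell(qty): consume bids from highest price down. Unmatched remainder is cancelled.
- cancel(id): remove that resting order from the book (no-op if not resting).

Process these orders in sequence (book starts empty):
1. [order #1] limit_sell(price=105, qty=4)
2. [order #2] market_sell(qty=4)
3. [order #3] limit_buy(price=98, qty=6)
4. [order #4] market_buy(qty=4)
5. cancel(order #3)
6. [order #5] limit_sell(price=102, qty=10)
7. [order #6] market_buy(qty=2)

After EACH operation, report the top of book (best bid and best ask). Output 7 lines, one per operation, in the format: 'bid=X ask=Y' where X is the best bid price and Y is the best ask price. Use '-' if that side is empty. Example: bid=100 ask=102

Answer: bid=- ask=105
bid=- ask=105
bid=98 ask=105
bid=98 ask=-
bid=- ask=-
bid=- ask=102
bid=- ask=102

Derivation:
After op 1 [order #1] limit_sell(price=105, qty=4): fills=none; bids=[-] asks=[#1:4@105]
After op 2 [order #2] market_sell(qty=4): fills=none; bids=[-] asks=[#1:4@105]
After op 3 [order #3] limit_buy(price=98, qty=6): fills=none; bids=[#3:6@98] asks=[#1:4@105]
After op 4 [order #4] market_buy(qty=4): fills=#4x#1:4@105; bids=[#3:6@98] asks=[-]
After op 5 cancel(order #3): fills=none; bids=[-] asks=[-]
After op 6 [order #5] limit_sell(price=102, qty=10): fills=none; bids=[-] asks=[#5:10@102]
After op 7 [order #6] market_buy(qty=2): fills=#6x#5:2@102; bids=[-] asks=[#5:8@102]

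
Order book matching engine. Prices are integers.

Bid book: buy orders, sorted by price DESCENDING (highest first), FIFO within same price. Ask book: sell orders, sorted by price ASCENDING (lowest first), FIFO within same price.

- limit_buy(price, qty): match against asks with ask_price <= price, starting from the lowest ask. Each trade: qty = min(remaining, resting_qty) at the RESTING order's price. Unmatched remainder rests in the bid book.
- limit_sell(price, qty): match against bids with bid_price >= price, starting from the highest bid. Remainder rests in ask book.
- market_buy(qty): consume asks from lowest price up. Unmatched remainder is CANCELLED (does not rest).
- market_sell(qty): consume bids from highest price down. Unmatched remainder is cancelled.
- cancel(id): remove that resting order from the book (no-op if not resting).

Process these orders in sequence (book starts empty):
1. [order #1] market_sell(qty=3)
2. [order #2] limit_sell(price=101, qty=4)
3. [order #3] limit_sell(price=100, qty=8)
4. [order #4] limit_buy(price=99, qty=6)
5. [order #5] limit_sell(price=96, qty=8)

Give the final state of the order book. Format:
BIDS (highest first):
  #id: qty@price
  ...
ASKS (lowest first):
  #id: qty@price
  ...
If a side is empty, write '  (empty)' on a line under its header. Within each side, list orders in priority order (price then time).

After op 1 [order #1] market_sell(qty=3): fills=none; bids=[-] asks=[-]
After op 2 [order #2] limit_sell(price=101, qty=4): fills=none; bids=[-] asks=[#2:4@101]
After op 3 [order #3] limit_sell(price=100, qty=8): fills=none; bids=[-] asks=[#3:8@100 #2:4@101]
After op 4 [order #4] limit_buy(price=99, qty=6): fills=none; bids=[#4:6@99] asks=[#3:8@100 #2:4@101]
After op 5 [order #5] limit_sell(price=96, qty=8): fills=#4x#5:6@99; bids=[-] asks=[#5:2@96 #3:8@100 #2:4@101]

Answer: BIDS (highest first):
  (empty)
ASKS (lowest first):
  #5: 2@96
  #3: 8@100
  #2: 4@101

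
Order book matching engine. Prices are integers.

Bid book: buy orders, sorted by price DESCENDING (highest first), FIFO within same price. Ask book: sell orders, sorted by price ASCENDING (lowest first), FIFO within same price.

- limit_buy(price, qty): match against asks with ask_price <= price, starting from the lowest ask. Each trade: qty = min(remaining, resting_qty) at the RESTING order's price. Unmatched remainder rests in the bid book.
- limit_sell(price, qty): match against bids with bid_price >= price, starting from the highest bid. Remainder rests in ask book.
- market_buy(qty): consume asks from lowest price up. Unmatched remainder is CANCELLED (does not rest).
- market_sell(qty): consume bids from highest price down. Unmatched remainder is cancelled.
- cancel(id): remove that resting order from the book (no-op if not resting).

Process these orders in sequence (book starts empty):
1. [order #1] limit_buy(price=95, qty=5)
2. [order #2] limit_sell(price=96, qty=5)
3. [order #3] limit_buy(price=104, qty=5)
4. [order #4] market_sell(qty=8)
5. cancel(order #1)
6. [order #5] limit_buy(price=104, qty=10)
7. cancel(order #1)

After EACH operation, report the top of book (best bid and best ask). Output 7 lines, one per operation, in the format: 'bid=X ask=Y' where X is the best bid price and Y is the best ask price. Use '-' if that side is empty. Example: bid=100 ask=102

After op 1 [order #1] limit_buy(price=95, qty=5): fills=none; bids=[#1:5@95] asks=[-]
After op 2 [order #2] limit_sell(price=96, qty=5): fills=none; bids=[#1:5@95] asks=[#2:5@96]
After op 3 [order #3] limit_buy(price=104, qty=5): fills=#3x#2:5@96; bids=[#1:5@95] asks=[-]
After op 4 [order #4] market_sell(qty=8): fills=#1x#4:5@95; bids=[-] asks=[-]
After op 5 cancel(order #1): fills=none; bids=[-] asks=[-]
After op 6 [order #5] limit_buy(price=104, qty=10): fills=none; bids=[#5:10@104] asks=[-]
After op 7 cancel(order #1): fills=none; bids=[#5:10@104] asks=[-]

Answer: bid=95 ask=-
bid=95 ask=96
bid=95 ask=-
bid=- ask=-
bid=- ask=-
bid=104 ask=-
bid=104 ask=-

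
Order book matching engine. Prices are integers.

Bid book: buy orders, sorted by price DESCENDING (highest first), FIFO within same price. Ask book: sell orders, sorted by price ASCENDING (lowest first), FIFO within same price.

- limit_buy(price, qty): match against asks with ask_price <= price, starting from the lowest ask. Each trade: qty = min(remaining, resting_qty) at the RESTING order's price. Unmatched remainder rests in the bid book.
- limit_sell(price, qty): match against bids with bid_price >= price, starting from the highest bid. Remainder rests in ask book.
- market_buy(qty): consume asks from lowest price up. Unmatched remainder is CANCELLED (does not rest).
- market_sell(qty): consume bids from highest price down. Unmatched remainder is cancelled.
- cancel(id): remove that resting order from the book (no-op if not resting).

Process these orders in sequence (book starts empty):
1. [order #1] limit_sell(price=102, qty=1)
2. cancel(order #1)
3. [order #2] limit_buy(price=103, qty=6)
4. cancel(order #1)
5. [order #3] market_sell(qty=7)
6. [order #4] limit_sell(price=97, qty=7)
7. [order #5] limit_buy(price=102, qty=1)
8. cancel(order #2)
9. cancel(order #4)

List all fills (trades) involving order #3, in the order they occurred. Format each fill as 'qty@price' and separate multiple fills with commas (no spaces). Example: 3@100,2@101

After op 1 [order #1] limit_sell(price=102, qty=1): fills=none; bids=[-] asks=[#1:1@102]
After op 2 cancel(order #1): fills=none; bids=[-] asks=[-]
After op 3 [order #2] limit_buy(price=103, qty=6): fills=none; bids=[#2:6@103] asks=[-]
After op 4 cancel(order #1): fills=none; bids=[#2:6@103] asks=[-]
After op 5 [order #3] market_sell(qty=7): fills=#2x#3:6@103; bids=[-] asks=[-]
After op 6 [order #4] limit_sell(price=97, qty=7): fills=none; bids=[-] asks=[#4:7@97]
After op 7 [order #5] limit_buy(price=102, qty=1): fills=#5x#4:1@97; bids=[-] asks=[#4:6@97]
After op 8 cancel(order #2): fills=none; bids=[-] asks=[#4:6@97]
After op 9 cancel(order #4): fills=none; bids=[-] asks=[-]

Answer: 6@103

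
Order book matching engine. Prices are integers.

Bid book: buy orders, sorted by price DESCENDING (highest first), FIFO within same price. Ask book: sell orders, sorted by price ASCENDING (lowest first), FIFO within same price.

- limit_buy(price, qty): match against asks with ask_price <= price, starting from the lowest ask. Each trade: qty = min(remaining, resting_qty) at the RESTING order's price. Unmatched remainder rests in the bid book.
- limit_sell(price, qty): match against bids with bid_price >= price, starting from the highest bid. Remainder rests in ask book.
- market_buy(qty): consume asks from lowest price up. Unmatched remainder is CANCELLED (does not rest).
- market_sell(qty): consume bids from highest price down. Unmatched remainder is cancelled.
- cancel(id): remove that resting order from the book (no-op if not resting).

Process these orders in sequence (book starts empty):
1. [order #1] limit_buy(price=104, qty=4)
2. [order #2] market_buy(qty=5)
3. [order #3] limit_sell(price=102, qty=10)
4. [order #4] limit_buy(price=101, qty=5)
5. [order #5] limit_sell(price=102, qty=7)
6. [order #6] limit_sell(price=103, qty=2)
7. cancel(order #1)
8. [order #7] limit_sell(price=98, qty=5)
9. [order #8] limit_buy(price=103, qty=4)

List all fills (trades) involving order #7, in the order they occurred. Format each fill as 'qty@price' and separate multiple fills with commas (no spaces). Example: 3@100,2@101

After op 1 [order #1] limit_buy(price=104, qty=4): fills=none; bids=[#1:4@104] asks=[-]
After op 2 [order #2] market_buy(qty=5): fills=none; bids=[#1:4@104] asks=[-]
After op 3 [order #3] limit_sell(price=102, qty=10): fills=#1x#3:4@104; bids=[-] asks=[#3:6@102]
After op 4 [order #4] limit_buy(price=101, qty=5): fills=none; bids=[#4:5@101] asks=[#3:6@102]
After op 5 [order #5] limit_sell(price=102, qty=7): fills=none; bids=[#4:5@101] asks=[#3:6@102 #5:7@102]
After op 6 [order #6] limit_sell(price=103, qty=2): fills=none; bids=[#4:5@101] asks=[#3:6@102 #5:7@102 #6:2@103]
After op 7 cancel(order #1): fills=none; bids=[#4:5@101] asks=[#3:6@102 #5:7@102 #6:2@103]
After op 8 [order #7] limit_sell(price=98, qty=5): fills=#4x#7:5@101; bids=[-] asks=[#3:6@102 #5:7@102 #6:2@103]
After op 9 [order #8] limit_buy(price=103, qty=4): fills=#8x#3:4@102; bids=[-] asks=[#3:2@102 #5:7@102 #6:2@103]

Answer: 5@101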